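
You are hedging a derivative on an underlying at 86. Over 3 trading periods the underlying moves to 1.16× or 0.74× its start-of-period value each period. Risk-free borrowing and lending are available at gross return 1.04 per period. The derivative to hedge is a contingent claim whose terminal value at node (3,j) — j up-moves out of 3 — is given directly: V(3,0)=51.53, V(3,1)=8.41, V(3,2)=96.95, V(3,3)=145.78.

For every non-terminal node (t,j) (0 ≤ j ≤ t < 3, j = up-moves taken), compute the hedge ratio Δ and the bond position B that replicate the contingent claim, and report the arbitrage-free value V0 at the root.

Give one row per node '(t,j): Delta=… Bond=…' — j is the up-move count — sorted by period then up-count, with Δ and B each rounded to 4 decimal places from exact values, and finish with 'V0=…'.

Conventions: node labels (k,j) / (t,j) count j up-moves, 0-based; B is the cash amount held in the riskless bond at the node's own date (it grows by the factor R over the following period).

(0,0): Delta=1.4726 Bond=-39.3492
(1,0): Delta=1.8319 Bond=-63.7863
(1,1): Delta=1.3810 Bond=-31.7779
(2,0): Delta=-2.1801 Bond=122.5994
(2,1): Delta=2.8556 Bond=-141.9125
(2,2): Delta=1.0047 Bond=10.4963
V0=87.2975

No-arbitrage ⇒ martingale measure with p* = (R−d)/(u−d) = 0.7143.
Terminal payoffs: V(3,0)=51.5300, V(3,1)=8.4100, V(3,2)=96.9500, V(3,3)=145.7800
  t=2,j=0: stock 47.0936 → up 54.6286 (V=8.4100), down 34.8493 (V=51.5300). Price 19.9327; hedge Δ=-2.1801, bond B=122.5994.
  t=2,j=1: stock 73.8224 → up 85.6340 (V=96.9500), down 54.6286 (V=8.4100). Price 68.8970; hedge Δ=2.8556, bond B=-141.9125.
  t=2,j=2: stock 115.7216 → up 134.2371 (V=145.7800), down 85.6340 (V=96.9500). Price 126.7582; hedge Δ=1.0047, bond B=10.4963.
  t=1,j=0: stock 63.6400 → up 73.8224 (V=68.8970), down 47.0936 (V=19.9327). Price 52.7954; hedge Δ=1.8319, bond B=-63.7863.
  t=1,j=1: stock 99.7600 → up 115.7216 (V=126.7582), down 73.8224 (V=68.8970). Price 105.9870; hedge Δ=1.3810, bond B=-31.7779.
  t=0,j=0: stock 86.0000 → up 99.7600 (V=105.9870), down 63.6400 (V=52.7954). Price 87.2975; hedge Δ=1.4726, bond B=-39.3492.
Verification: the root portfolio costs Δ(0,0)·S0 + B(0,0) = 87.2975, matching V0.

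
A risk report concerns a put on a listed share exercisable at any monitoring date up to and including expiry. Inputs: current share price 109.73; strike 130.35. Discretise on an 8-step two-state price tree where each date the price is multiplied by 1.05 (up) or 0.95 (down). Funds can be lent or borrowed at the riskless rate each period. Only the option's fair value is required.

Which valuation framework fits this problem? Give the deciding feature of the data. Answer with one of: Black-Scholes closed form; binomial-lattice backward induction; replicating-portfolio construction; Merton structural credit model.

framework: binomial-lattice backward induction

Key observation: an American put (K = 130.35, S₀ = 109.73) on a 8-date tree has no closed form — the optimal stopping decision is embedded and must be resolved recursively from expiry.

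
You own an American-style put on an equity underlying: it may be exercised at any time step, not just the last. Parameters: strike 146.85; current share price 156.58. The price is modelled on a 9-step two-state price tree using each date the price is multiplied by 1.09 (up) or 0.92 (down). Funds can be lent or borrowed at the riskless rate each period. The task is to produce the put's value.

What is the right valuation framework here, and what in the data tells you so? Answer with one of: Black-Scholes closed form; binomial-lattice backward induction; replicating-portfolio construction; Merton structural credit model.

Key observation: early exercise of the strike-146.85 put must be checked at each of the 9 dates (spot 156.58), which forces a node-by-node comparison of intrinsic and continuation value backward from expiry.

framework: binomial-lattice backward induction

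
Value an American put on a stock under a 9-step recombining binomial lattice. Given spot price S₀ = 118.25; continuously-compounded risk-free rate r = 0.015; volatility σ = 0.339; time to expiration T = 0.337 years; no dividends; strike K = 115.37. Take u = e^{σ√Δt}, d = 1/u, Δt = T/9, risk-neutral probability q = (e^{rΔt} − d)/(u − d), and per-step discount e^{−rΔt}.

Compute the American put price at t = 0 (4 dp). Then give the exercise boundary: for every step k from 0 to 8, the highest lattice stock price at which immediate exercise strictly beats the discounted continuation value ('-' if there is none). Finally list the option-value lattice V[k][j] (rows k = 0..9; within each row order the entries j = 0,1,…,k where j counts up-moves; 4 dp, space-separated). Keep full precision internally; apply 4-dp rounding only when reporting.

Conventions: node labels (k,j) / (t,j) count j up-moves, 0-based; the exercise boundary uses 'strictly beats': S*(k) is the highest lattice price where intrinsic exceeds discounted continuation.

price = 7.7414
boundary = - - - - - 85.1836 90.9589 97.1257 103.7106
tree:
7.7414
10.7998 4.5401
14.6639 6.7562 2.2191
19.3126 9.8012 3.5678 0.8059
24.5886 13.7968 5.6184 1.4196 0.1626
30.1864 18.7411 8.6229 2.4711 0.3176 0.0000
35.5950 24.4111 12.8110 4.2367 0.6205 0.0000 0.0000
40.6601 30.1864 18.2443 7.1226 1.2124 0.0000 0.0000 0.0000
45.4037 35.5950 24.4111 11.6594 2.3688 0.0000 0.0000 0.0000 0.0000
49.8461 40.6601 30.1864 18.2443 4.6281 0.0000 0.0000 0.0000 0.0000 0.0000

params: Δt=0.03744 u=1.06780 d=0.93651 q=0.48789 e^(-rΔt)=0.99944
t_9 payoffs: 49.8461 40.6601 30.1864 18.2443 4.6281 0.0000 0.0000 0.0000 0.0000 0.0000
t_8: node(8,0) S=69.9663 payoff=45.4037 vs cont=45.3389 → 45.4037 [stop]  node(8,1) S=79.7750 payoff=35.5950 vs cont=35.5302 → 35.5950 [stop]  node(8,2) S=90.9589 payoff=24.4111 vs cont=24.3464 → 24.4111 [stop]  node(8,3) S=103.7106 payoff=11.6594 vs cont=11.5946 → 11.6594 [stop]  node(8,4) S=118.2500 payoff=0.0000 vs cont=2.3688 → 2.3688 [wait]  node(8,5) S=134.8277 payoff=0.0000 vs cont=0.0000 → 0.0000 [wait]  node(8,6) S=153.7295 payoff=0.0000 vs cont=0.0000 → 0.0000 [wait]  node(8,7) S=175.2812 payoff=0.0000 vs cont=0.0000 → 0.0000 [wait]  node(8,8) S=199.8543 payoff=0.0000 vs cont=0.0000 → 0.0000 [wait]  ⇒ S*(8)=103.7106
t_7: node(7,0) S=74.7099 payoff=40.6601 vs cont=40.5954 → 40.6601 [stop]  node(7,1) S=85.1836 payoff=30.1864 vs cont=30.1216 → 30.1864 [stop]  node(7,2) S=97.1257 payoff=18.2443 vs cont=18.1795 → 18.2443 [stop]  node(7,3) S=110.7419 payoff=4.6281 vs cont=7.1226 → 7.1226 [wait]  node(7,4) S=126.2671 payoff=0.0000 vs cont=1.2124 → 1.2124 [wait]  node(7,5) S=143.9688 payoff=0.0000 vs cont=0.0000 → 0.0000 [wait]  node(7,6) S=164.1521 payoff=0.0000 vs cont=0.0000 → 0.0000 [wait]  node(7,7) S=187.1649 payoff=0.0000 vs cont=0.0000 → 0.0000 [wait]  ⇒ S*(7)=97.1257
t_6: node(6,0) S=79.7750 payoff=35.5950 vs cont=35.5302 → 35.5950 [stop]  node(6,1) S=90.9589 payoff=24.4111 vs cont=24.3464 → 24.4111 [stop]  node(6,2) S=103.7106 payoff=11.6594 vs cont=12.8110 → 12.8110 [wait]  node(6,3) S=118.2500 payoff=0.0000 vs cont=4.2367 → 4.2367 [wait]  node(6,4) S=134.8277 payoff=0.0000 vs cont=0.6205 → 0.6205 [wait]  node(6,5) S=153.7295 payoff=0.0000 vs cont=0.0000 → 0.0000 [wait]  node(6,6) S=175.2812 payoff=0.0000 vs cont=0.0000 → 0.0000 [wait]  ⇒ S*(6)=90.9589
t_5: node(5,0) S=85.1836 payoff=30.1864 vs cont=30.1216 → 30.1864 [stop]  node(5,1) S=97.1257 payoff=18.2443 vs cont=18.7411 → 18.7411 [wait]  node(5,2) S=110.7419 payoff=4.6281 vs cont=8.6229 → 8.6229 [wait]  node(5,3) S=126.2671 payoff=0.0000 vs cont=2.4711 → 2.4711 [wait]  node(5,4) S=143.9688 payoff=0.0000 vs cont=0.3176 → 0.3176 [wait]  node(5,5) S=164.1521 payoff=0.0000 vs cont=0.0000 → 0.0000 [wait]  ⇒ S*(5)=85.1836
t_4: node(4,0) S=90.9589 payoff=24.4111 vs cont=24.5886 → 24.5886 [wait]  node(4,1) S=103.7106 payoff=11.6594 vs cont=13.7968 → 13.7968 [wait]  node(4,2) S=118.2500 payoff=0.0000 vs cont=5.6184 → 5.6184 [wait]  node(4,3) S=134.8277 payoff=0.0000 vs cont=1.4196 → 1.4196 [wait]  node(4,4) S=153.7295 payoff=0.0000 vs cont=0.1626 → 0.1626 [wait]  ⇒ S*(4)=-
t_3: node(3,0) S=97.1257 payoff=18.2443 vs cont=19.3126 → 19.3126 [wait]  node(3,1) S=110.7419 payoff=4.6281 vs cont=9.8012 → 9.8012 [wait]  node(3,2) S=126.2671 payoff=0.0000 vs cont=3.5678 → 3.5678 [wait]  node(3,3) S=143.9688 payoff=0.0000 vs cont=0.8059 → 0.8059 [wait]  ⇒ S*(3)=-
t_2: node(2,0) S=103.7106 payoff=11.6594 vs cont=14.6639 → 14.6639 [wait]  node(2,1) S=118.2500 payoff=0.0000 vs cont=6.7562 → 6.7562 [wait]  node(2,2) S=134.8277 payoff=0.0000 vs cont=2.2191 → 2.2191 [wait]  ⇒ S*(2)=-
t_1: node(1,0) S=110.7419 payoff=4.6281 vs cont=10.7998 → 10.7998 [wait]  node(1,1) S=126.2671 payoff=0.0000 vs cont=4.5401 → 4.5401 [wait]  ⇒ S*(1)=-
t_0: node(0,0) S=118.2500 payoff=0.0000 vs cont=7.7414 → 7.7414 [wait]  ⇒ S*(0)=-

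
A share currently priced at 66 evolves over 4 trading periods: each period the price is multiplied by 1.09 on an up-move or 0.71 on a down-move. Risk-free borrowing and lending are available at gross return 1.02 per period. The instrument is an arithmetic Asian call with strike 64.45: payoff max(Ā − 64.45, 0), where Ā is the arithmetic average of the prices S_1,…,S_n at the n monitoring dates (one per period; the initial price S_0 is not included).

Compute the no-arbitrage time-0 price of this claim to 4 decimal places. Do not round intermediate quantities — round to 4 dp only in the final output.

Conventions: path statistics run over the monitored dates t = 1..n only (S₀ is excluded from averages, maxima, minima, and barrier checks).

price = 8.3825

Risk-neutral up-probability p* = (R−d)/(u−d) = (1.02−0.71)/(1.09−0.71) = 0.8158; the claim prices as the p*-weighted sum of path payoffs discounted by R^4.
Enumerate all 2^4 = 16 price paths (U = up ×1.09, D = down ×0.71); each path with k up-moves has probability p*^k·(1−p*)^(4−k).
DDDD: Ā=30.1311, payoff=0.0000, prob=0.001151
UDDD: Ā=46.2576, payoff=0.0000, prob=0.005099
DUDD: Ā=39.9876, payoff=0.0000, prob=0.005099
UUDD: Ā=61.3894, payoff=0.0000, prob=0.022583
DDUD: Ā=35.5359, payoff=0.0000, prob=0.005099
UDUD: Ā=54.5551, payoff=0.0000, prob=0.022583
DUUD: Ā=48.2851, payoff=0.0000, prob=0.022583
UUUD: Ā=74.1279, payoff=9.6779, prob=0.100011
DDDU: Ā=32.3752, payoff=0.0000, prob=0.005099
UDDU: Ā=49.7028, payoff=0.0000, prob=0.022583
DUDU: Ā=43.4328, payoff=0.0000, prob=0.022583
UUDU: Ā=66.6785, payoff=2.2285, prob=0.100011
DDUU: Ā=38.9811, payoff=0.0000, prob=0.022583
UDUU: Ā=59.8442, payoff=0.0000, prob=0.100011
DUUU: Ā=53.5742, payoff=0.0000, prob=0.100011
UUUU: Ā=82.2477, payoff=17.7977, prob=0.442907
Price = Σ prob·payoff / R^4 = 9.073508 / 1.082432 = 8.3825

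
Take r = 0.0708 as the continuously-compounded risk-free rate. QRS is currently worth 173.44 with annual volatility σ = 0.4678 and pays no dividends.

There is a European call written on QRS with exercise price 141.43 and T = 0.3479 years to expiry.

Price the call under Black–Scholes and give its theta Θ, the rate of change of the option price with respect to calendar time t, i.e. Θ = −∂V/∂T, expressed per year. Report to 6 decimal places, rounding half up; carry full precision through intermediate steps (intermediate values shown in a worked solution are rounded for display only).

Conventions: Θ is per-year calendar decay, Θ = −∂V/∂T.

σ√T = 0.4678·√0.3479 = 0.275923
d₁ = (ln(S/K) + (r+σ²/2)T) / (σ√T) = (ln(173.44/141.43) + (0.0708+0.4678²/2)·0.3479) / 0.275923 = (0.204027 + 0.062698) / 0.275923 = 0.966665
d₂ = d₁ − σ√T = 0.966665 − 0.275923 = 0.690742
e^{−rT} = 0.975670
N(d₁) = 0.833144,  N(d₂) = 0.755136
Call price V = S·N(d₁) − K·e^{−rT}·N(d₂) = 144.500535 − 104.200454 = 40.300082
φ(d₁) = (1/√(2π))·e^{−d₁²/2} = 0.250034
Θ = −S·φ(d₁)·σ/(2√T) − r·K·e^{−rT}·N(d₂) = −17.196934 − 7.377392 = -24.574326

price = 40.300082
Θ = -24.574326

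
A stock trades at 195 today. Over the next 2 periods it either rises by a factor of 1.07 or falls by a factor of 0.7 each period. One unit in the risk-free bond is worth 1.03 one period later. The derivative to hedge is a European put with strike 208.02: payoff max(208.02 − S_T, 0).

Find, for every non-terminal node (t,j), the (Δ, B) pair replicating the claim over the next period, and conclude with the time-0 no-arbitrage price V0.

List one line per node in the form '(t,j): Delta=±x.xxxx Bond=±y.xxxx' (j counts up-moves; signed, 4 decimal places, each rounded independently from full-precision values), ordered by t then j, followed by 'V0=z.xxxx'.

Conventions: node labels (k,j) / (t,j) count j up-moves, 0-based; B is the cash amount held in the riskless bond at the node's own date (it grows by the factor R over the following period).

The replicating-portfolio and risk-neutral prices coincide; use p* = (1.03−0.7)/(1.07−0.7) = 0.8919 for the latter.
Payoffs at expiry: V(2,0)=112.4700, V(2,1)=61.9650, V(2,2)=0.0000
(1,0): S=136.5000. Δ = (V_up−V_dn)/(S_up−S_dn) = (61.9650−112.4700)/(146.0550−95.5500) = -1.0000. V = [p*·61.9650 + (1−p*)·112.4700]/1.03 = 65.4612. B = V − Δ·S = 201.9612.
(1,1): S=208.6500. Δ = (V_up−V_dn)/(S_up−S_dn) = (0.0000−61.9650)/(223.2555−146.0550) = -0.8027. V = [p*·0.0000 + (1−p*)·61.9650]/1.03 = 6.5038. B = V − Δ·S = 173.9768.
(0,0): S=195.0000. Δ = (V_up−V_dn)/(S_up−S_dn) = (6.5038−65.4612)/(208.6500−136.5000) = -0.8171. V = [p*·6.5038 + (1−p*)·65.4612]/1.03 = 12.5025. B = V − Δ·S = 171.8467.
As a check, the time-0 holding Δ(0,0)·S0 + B(0,0) comes to 12.5025 — exactly V0.

(0,0): Delta=-0.8171 Bond=171.8467
(1,0): Delta=-1.0000 Bond=201.9612
(1,1): Delta=-0.8027 Bond=173.9768
V0=12.5025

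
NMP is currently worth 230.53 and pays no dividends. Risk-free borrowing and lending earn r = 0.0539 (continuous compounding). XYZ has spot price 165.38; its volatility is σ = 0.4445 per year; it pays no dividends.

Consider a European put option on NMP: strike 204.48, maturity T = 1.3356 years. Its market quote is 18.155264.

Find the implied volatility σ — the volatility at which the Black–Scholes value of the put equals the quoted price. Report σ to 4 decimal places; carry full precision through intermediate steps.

At σ = 0.3606 the Black–Scholes value reproduces the quote:
σ√T = 0.3606·√1.3356 = 0.416739
d₁ = (ln(S/K) + (r+σ²/2)T) / (σ√T) = (ln(230.53/204.48) + (0.0539+0.3606²/2)·1.3356) / 0.416739 = (0.119911 + 0.158824) / 0.416739 = 0.668849
d₂ = d₁ − σ√T = 0.668849 − 0.416739 = 0.252110
e^{−rT} = 0.930541
N(−d₁) = 0.251796,  N(−d₂) = 0.400478
V = K·e^{−rT}·N(−d₂) − S·N(−d₁) = 76.201780 − 58.046516 = 18.155264 (the quoted price), and the Black–Scholes price is strictly increasing in σ, so σ is unique

sigma = 0.3606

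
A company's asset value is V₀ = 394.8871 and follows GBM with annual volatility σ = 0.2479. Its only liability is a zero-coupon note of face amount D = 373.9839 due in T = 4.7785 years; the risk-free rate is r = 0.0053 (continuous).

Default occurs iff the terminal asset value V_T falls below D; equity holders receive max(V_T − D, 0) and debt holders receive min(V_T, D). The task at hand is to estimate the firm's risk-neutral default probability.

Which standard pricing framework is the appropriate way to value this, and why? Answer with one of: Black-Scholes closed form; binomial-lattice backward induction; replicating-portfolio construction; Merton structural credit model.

framework: Merton structural credit model

Key observation: with the firm-asset dynamics (V₀ = 394.8871) and a single zero-coupon liability of face 373.9839 given, debt value, spread, and default probability all derive from the option view of the balance sheet.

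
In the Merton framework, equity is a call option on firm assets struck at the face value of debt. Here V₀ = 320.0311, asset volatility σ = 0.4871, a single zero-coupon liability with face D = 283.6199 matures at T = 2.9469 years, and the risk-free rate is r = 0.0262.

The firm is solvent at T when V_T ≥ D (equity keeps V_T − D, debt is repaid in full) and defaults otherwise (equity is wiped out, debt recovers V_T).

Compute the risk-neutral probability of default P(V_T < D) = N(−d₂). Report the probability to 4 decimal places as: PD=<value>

PD=0.5719

Apply the equity-as-call identities (strike 283.6199, horizon 2.9469 years):
d₁ = [ln(V₀/D) + (r + σ²/2)T] / (σ√T)
   = [ln(320.0311/283.6199) + (0.0262 + 0.5·0.4871²)·2.9469] / (0.4871·√2.9469)
   = [0.120783 + 0.426809] / 0.836182 = 0.654872
d₂ = d₁ − σ√T = 0.654872 − 0.836182 = -0.181310
risk-neutral PD = N(−d₂) = N(0.181310) = 0.571938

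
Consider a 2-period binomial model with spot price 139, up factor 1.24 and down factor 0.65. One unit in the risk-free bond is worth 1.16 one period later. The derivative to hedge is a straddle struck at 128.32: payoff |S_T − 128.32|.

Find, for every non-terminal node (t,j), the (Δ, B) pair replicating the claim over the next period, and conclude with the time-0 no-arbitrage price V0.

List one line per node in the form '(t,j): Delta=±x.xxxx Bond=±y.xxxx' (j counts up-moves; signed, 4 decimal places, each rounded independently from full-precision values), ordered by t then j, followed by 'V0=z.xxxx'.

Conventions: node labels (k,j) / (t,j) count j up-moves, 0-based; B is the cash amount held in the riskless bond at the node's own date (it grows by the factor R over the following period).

(0,0): Delta=0.5521 Bond=-25.5255
(1,0): Delta=-1.0000 Bond=110.6207
(1,1): Delta=0.6797 Bond=-51.6065
V0=51.2134

Risk-neutral probability p* = (R−d)/(u−d) = (1.16−0.65)/(1.24−0.65) = 0.8644.
Expiry values: V(2,0)=69.5925, V(2,1)=16.2860, V(2,2)=85.4064
(1,0): S=90.3500. Δ = (V_up−V_dn)/(S_up−S_dn) = (16.2860−69.5925)/(112.0340−58.7275) = -1.0000. V = [p*·16.2860 + (1−p*)·69.5925]/1.16 = 20.2707. B = V − Δ·S = 110.6207.
(1,1): S=172.3600. Δ = (V_up−V_dn)/(S_up−S_dn) = (85.4064−16.2860)/(213.7264−112.0340) = 0.6797. V = [p*·85.4064 + (1−p*)·16.2860]/1.16 = 65.5467. B = V − Δ·S = -51.6065.
(0,0): S=139.0000. Δ = (V_up−V_dn)/(S_up−S_dn) = (65.5467−20.2707)/(172.3600−90.3500) = 0.5521. V = [p*·65.5467 + (1−p*)·20.2707]/1.16 = 51.2134. B = V − Δ·S = -25.5255.
Check: Δ(0,0)·S0 + B(0,0) = 51.2134 = V0.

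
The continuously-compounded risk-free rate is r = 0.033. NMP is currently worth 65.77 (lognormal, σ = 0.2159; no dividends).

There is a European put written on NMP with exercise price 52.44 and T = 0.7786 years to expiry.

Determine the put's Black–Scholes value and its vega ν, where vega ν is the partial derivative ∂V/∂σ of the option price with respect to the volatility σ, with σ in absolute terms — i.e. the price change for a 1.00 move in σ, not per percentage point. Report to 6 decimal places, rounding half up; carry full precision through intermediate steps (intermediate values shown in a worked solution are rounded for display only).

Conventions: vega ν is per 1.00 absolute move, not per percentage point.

price = 0.476471
ν = 8.459367

σ√T = 0.2159·√0.7786 = 0.190507
d₁ = (ln(S/K) + (r+σ²/2)T) / (σ√T) = (ln(65.77/52.44) + (0.033+0.2159²/2)·0.7786) / 0.190507 = (0.226494 + 0.043840) / 0.190507 = 1.419029
d₂ = d₁ − σ√T = 1.419029 − 0.190507 = 1.228523
e^{−rT} = 0.974633
N(−d₁) = 0.077945,  N(−d₂) = 0.109625
Put price V = K·e^{−rT}·N(−d₂) − S·N(−d₁) = 5.602930 − 5.126459 = 0.476471
φ(d₁) = (1/√(2π))·e^{−d₁²/2} = 0.145765
ν = S·φ(d₁)·√T = 8.459367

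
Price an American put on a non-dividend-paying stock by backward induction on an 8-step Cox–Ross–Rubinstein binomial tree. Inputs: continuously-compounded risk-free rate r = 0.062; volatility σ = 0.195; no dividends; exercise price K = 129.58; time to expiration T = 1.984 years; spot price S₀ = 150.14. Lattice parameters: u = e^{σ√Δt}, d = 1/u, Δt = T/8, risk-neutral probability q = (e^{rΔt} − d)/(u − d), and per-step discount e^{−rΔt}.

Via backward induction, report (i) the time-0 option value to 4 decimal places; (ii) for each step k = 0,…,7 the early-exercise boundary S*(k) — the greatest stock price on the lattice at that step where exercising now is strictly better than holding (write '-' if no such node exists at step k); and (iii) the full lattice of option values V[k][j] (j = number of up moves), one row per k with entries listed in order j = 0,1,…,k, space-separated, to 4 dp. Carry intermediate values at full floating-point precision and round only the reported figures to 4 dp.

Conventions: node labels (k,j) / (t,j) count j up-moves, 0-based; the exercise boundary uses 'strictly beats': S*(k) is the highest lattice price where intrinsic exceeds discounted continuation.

price = 3.7235
boundary = - - - - 101.8123 112.1952 101.8123 112.1952
tree:
3.7235
6.4423 1.6510
10.8482 3.0949 0.5411
17.6896 5.6743 1.1165 0.0956
27.7677 10.1155 2.2773 0.2184 0.0000
37.1897 17.3848 4.5785 0.4988 0.0000 0.0000
45.7398 27.7677 9.0345 1.1392 0.0000 0.0000 0.0000
53.4986 37.1897 17.3848 2.6020 0.0000 0.0000 0.0000 0.0000
60.5394 45.7398 27.7677 5.9430 0.0000 0.0000 0.0000 0.0000 0.0000

Δt=0.24800, u=1.10198, d=0.90746, q=0.55540, disc=e^(-rΔt)=0.98474
k=8 terminal: V=max(K-S,0) → 60.5394 45.7398 27.7677 5.9430 0.0000 0.0000 0.0000 0.0000 0.0000
k=7: j=0 S=76.0814 intr=53.4986 cont=51.5214 V=53.4986[EX]; j=1 S=92.3903 intr=37.1897 cont=35.2125 V=37.1897[EX]; j=2 S=112.1952 intr=17.3848 cont=15.4076 V=17.3848[EX]; j=3 S=136.2456 intr=0.0000 cont=2.6020 V=2.6020[hold]; j=4 S=165.4514 intr=0.0000 cont=0.0000 V=0.0000[hold]; j=5 S=200.9178 intr=0.0000 cont=0.0000 V=0.0000[hold]; j=6 S=243.9868 intr=0.0000 cont=0.0000 V=0.0000[hold]; j=7 S=296.2882 intr=0.0000 cont=0.0000 V=0.0000[hold]  S*(7)=112.1952
k=6: j=0 S=83.8402 intr=45.7398 cont=43.7626 V=45.7398[EX]; j=1 S=101.8123 intr=27.7677 cont=25.7905 V=27.7677[EX]; j=2 S=123.6370 intr=5.9430 cont=9.0345 V=9.0345[hold]; j=3 S=150.1400 intr=0.0000 cont=1.1392 V=1.1392[hold]; j=4 S=182.3242 intr=0.0000 cont=0.0000 V=0.0000[hold]; j=5 S=221.4075 intr=0.0000 cont=0.0000 V=0.0000[hold]; j=6 S=268.8688 intr=0.0000 cont=0.0000 V=0.0000[hold]  S*(6)=101.8123
k=5: j=0 S=92.3903 intr=37.1897 cont=35.2125 V=37.1897[EX]; j=1 S=112.1952 intr=17.3848 cont=17.0984 V=17.3848[EX]; j=2 S=136.2456 intr=0.0000 cont=4.5785 V=4.5785[hold]; j=3 S=165.4514 intr=0.0000 cont=0.4988 V=0.4988[hold]; j=4 S=200.9178 intr=0.0000 cont=0.0000 V=0.0000[hold]; j=5 S=243.9868 intr=0.0000 cont=0.0000 V=0.0000[hold]  S*(5)=112.1952
k=4: j=0 S=101.8123 intr=27.7677 cont=25.7905 V=27.7677[EX]; j=1 S=123.6370 intr=5.9430 cont=10.1155 V=10.1155[hold]; j=2 S=150.1400 intr=0.0000 cont=2.2773 V=2.2773[hold]; j=3 S=182.3242 intr=0.0000 cont=0.2184 V=0.2184[hold]; j=4 S=221.4075 intr=0.0000 cont=0.0000 V=0.0000[hold]  S*(4)=101.8123
k=3: j=0 S=112.1952 intr=17.3848 cont=17.6896 V=17.6896[hold]; j=1 S=136.2456 intr=0.0000 cont=5.6743 V=5.6743[hold]; j=2 S=165.4514 intr=0.0000 cont=1.1165 V=1.1165[hold]; j=3 S=200.9178 intr=0.0000 cont=0.0956 V=0.0956[hold]  S*(3)=-
k=2: j=0 S=123.6370 intr=5.9430 cont=10.8482 V=10.8482[hold]; j=1 S=150.1400 intr=0.0000 cont=3.0949 V=3.0949[hold]; j=2 S=182.3242 intr=0.0000 cont=0.5411 V=0.5411[hold]  S*(2)=-
k=1: j=0 S=136.2456 intr=0.0000 cont=6.4423 V=6.4423[hold]; j=1 S=165.4514 intr=0.0000 cont=1.6510 V=1.6510[hold]  S*(1)=-
k=0: j=0 S=150.1400 intr=0.0000 cont=3.7235 V=3.7235[hold]  S*(0)=-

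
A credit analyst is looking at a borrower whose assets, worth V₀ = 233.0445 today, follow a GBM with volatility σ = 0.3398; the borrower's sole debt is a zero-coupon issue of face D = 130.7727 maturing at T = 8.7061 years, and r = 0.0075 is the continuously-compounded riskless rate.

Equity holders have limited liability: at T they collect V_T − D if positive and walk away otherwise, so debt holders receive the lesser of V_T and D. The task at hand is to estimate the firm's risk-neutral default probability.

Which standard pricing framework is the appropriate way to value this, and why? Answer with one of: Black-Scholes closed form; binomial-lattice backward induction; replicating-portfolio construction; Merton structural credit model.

framework: Merton structural credit model

Key observation: the data describe a firm's assets (V₀ = 233.0445, GBM) and a single zero-coupon debt of face 130.7727, so credit quantities follow from equity-as-call in the structural model.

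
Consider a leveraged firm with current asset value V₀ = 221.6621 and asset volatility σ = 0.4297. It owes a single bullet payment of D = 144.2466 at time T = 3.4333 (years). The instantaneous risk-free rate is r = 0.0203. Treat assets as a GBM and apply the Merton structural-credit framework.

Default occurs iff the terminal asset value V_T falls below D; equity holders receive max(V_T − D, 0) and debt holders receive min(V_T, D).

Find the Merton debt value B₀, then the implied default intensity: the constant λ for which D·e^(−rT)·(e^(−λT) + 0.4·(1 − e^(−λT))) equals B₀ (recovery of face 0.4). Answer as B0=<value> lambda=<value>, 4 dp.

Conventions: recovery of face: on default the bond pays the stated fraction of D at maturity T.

Apply the equity-as-call identities (strike 144.2466, horizon 3.4333 years):
d₁ = [ln(V₀/D) + (r + σ²/2)T] / (σ√T)
   = [ln(221.6621/144.2466) + (0.0203 + 0.5·0.4297²)·3.4333] / (0.4297·√3.4333)
   = [0.429630 + 0.386662] / 0.796198 = 1.025237
d₂ = d₁ − σ√T = 1.025237 − 0.796198 = 0.229038
N(d₁) = 0.847374,  N(d₂) = 0.590580,  e^(−rT) = 0.932677
E₀ = V₀·N(d₁) − D·e^(−rT)·N(d₂)
   = 221.6621·0.847374 − 144.2466·0.932677·0.590580 = 108.376695
B₀ = V₀ − E₀ = 221.6621 − 108.376695 = 113.285405
e^(−λT) = (B₀·e^(rT)/D − 0.4)/(1 − 0.4) = (113.2854·1.072182/144.2466 − 0.4)/0.6 = 0.73674697
λ = −ln(0.73674697)/3.4333 = 0.088985

B0=113.2854 lambda=0.0890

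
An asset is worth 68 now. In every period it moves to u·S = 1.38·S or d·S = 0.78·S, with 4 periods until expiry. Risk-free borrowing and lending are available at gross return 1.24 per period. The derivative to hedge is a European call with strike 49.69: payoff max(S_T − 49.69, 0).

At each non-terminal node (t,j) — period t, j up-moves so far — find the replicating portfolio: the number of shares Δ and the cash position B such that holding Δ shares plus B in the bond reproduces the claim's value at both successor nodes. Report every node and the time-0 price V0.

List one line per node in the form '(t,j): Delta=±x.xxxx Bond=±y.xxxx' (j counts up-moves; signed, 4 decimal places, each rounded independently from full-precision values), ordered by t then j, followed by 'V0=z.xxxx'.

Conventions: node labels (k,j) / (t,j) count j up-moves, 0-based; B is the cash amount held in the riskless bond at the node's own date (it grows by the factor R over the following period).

Under the risk-neutral measure, an up-move has probability p* = (R−d)/(u−d) = 0.7667 and values discount at R = 1.24.
At maturity the claim pays: V(4,0)=0.0000, V(4,1)=0.0000, V(4,2)=29.0973, V(4,3)=89.7029, V(4,4)=196.9283
(3,0): S=32.2695. Δ = (V_up−V_dn)/(S_up−S_dn) = (0.0000−0.0000)/(44.5320−25.1702) = 0.0000. V = [p*·0.0000 + (1−p*)·0.0000]/1.24 = 0.0000. B = V − Δ·S = 0.0000.
(3,1): S=57.0923. Δ = (V_up−V_dn)/(S_up−S_dn) = (29.0973−0.0000)/(78.7873−44.5320) = 0.8494. V = [p*·29.0973 + (1−p*)·0.0000]/1.24 = 17.9903. B = V − Δ·S = -30.5052.
(3,2): S=101.0094. Δ = (V_up−V_dn)/(S_up−S_dn) = (89.7029−29.0973)/(139.3929−78.7873) = 1.0000. V = [p*·89.7029 + (1−p*)·29.0973]/1.24 = 60.9368. B = V − Δ·S = -40.0726.
(3,3): S=178.7089. Δ = (V_up−V_dn)/(S_up−S_dn) = (196.9283−89.7029)/(246.6183−139.3929) = 1.0000. V = [p*·196.9283 + (1−p*)·89.7029]/1.24 = 138.6363. B = V − Δ·S = -40.0726.
(2,0): S=41.3712. Δ = (V_up−V_dn)/(S_up−S_dn) = (17.9903−0.0000)/(57.0923−32.2695) = 0.7248. V = [p*·17.9903 + (1−p*)·0.0000]/1.24 = 11.1230. B = V − Δ·S = -18.8608.
(2,1): S=73.1952. Δ = (V_up−V_dn)/(S_up−S_dn) = (60.9368−17.9903)/(101.0094−57.0923) = 0.9779. V = [p*·60.9368 + (1−p*)·17.9903]/1.24 = 41.0612. B = V − Δ·S = -30.5163.
(2,2): S=129.4992. Δ = (V_up−V_dn)/(S_up−S_dn) = (138.6363−60.9368)/(178.7089−101.0094) = 1.0000. V = [p*·138.6363 + (1−p*)·60.9368]/1.24 = 97.1826. B = V − Δ·S = -32.3166.
(1,0): S=53.0400. Δ = (V_up−V_dn)/(S_up−S_dn) = (41.0612−11.1230)/(73.1952−41.3712) = 0.9407. V = [p*·41.0612 + (1−p*)·11.1230]/1.24 = 27.4804. B = V − Δ·S = -22.4167.
(1,1): S=93.8400. Δ = (V_up−V_dn)/(S_up−S_dn) = (97.1826−41.0612)/(129.4992−73.1952) = 0.9968. V = [p*·97.1826 + (1−p*)·41.0612]/1.24 = 67.8126. B = V − Δ·S = -25.7230.
(0,0): S=68.0000. Δ = (V_up−V_dn)/(S_up−S_dn) = (67.8126−27.4804)/(93.8400−53.0400) = 0.9885. V = [p*·67.8126 + (1−p*)·27.4804]/1.24 = 47.0982. B = V − Δ·S = -20.1222.
Verification: the root portfolio costs Δ(0,0)·S0 + B(0,0) = 47.0982, matching V0.

(0,0): Delta=0.9885 Bond=-20.1222
(1,0): Delta=0.9407 Bond=-22.4167
(1,1): Delta=0.9968 Bond=-25.7230
(2,0): Delta=0.7248 Bond=-18.8608
(2,1): Delta=0.9779 Bond=-30.5163
(2,2): Delta=1.0000 Bond=-32.3166
(3,0): Delta=0.0000 Bond=0.0000
(3,1): Delta=0.8494 Bond=-30.5052
(3,2): Delta=1.0000 Bond=-40.0726
(3,3): Delta=1.0000 Bond=-40.0726
V0=47.0982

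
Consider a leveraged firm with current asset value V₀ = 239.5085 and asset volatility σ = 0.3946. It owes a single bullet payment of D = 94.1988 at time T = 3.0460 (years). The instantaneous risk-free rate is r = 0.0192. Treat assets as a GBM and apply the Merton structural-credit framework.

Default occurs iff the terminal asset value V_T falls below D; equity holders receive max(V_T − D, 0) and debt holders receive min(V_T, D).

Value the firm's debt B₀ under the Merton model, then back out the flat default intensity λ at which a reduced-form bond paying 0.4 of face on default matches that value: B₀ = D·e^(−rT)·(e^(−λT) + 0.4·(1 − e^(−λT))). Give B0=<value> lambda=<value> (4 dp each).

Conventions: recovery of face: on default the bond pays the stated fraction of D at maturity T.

Apply the equity-as-call identities (strike 94.1988, horizon 3.0460 years):
d₁ = [ln(V₀/D) + (r + σ²/2)T] / (σ√T)
   = [ln(239.5085/94.1988) + (0.0192 + 0.5·0.3946²)·3.0460] / (0.3946·√3.0460)
   = [0.933181 + 0.295628] / 0.688687 = 1.784278
d₂ = d₁ − σ√T = 1.784278 − 0.688687 = 1.095591
N(d₁) = 0.962811,  N(d₂) = 0.863371,  e^(−rT) = 0.943194
E₀ = V₀·N(d₁) − D·e^(−rT)·N(d₂)
   = 239.5085·0.962811 − 94.1988·0.943194·0.863371 = 153.892782
B₀ = V₀ − E₀ = 239.5085 − 153.892782 = 85.615718
e^(−λT) = (B₀·e^(rT)/D − 0.4)/(1 − 0.4) = (85.6157·1.060227/94.1988 − 0.4)/0.6 = 0.93937098
λ = −ln(0.93937098)/3.0460 = 0.020533

B0=85.6157 lambda=0.0205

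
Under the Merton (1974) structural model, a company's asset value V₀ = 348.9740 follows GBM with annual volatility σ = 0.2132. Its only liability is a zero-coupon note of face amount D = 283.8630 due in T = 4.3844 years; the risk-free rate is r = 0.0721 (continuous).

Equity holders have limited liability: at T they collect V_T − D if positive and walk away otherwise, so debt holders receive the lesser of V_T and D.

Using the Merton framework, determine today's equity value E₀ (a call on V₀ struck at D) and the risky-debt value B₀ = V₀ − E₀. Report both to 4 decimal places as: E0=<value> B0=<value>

Equity is a call on the firm's assets struck at D = 283.8630:
d₁ = [ln(V₀/D) + (r + σ²/2)T] / (σ√T)
   = [ln(348.9740/283.8630) + (0.0721 + 0.5·0.2132²)·4.3844] / (0.2132·√4.3844)
   = [0.206506 + 0.415760] / 0.446419 = 1.393906
d₂ = d₁ − σ√T = 1.393906 − 0.446419 = 0.947488
N(d₁) = 0.918327,  N(d₂) = 0.828305,  e^(−rT) = 0.728975
E₀ = V₀·N(d₁) − D·e^(−rT)·N(d₂)
   = 348.9740·0.918327 − 283.8630·0.728975·0.828305 = 149.071844
B₀ = V₀ − E₀ = 348.9740 − 149.071844 = 199.902156

E0=149.0718 B0=199.9022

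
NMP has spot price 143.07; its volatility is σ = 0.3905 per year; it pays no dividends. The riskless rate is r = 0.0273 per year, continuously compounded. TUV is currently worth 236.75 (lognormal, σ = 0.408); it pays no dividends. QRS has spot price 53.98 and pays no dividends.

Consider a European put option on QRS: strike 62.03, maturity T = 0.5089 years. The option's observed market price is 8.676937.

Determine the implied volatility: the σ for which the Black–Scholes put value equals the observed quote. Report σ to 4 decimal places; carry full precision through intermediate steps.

At σ = 0.2520 the Black–Scholes value reproduces the quote:
σ√T = 0.252·√0.5089 = 0.179770
d₁ = (ln(S/K) + (r+σ²/2)T) / (σ√T) = (ln(53.98/62.03) + (0.0273+0.252²/2)·0.5089) / 0.179770 = (-0.139005 + 0.030052) / 0.179770 = -0.606069
d₂ = d₁ − σ√T = -0.606069 − 0.179770 = -0.785839
e^{−rT} = 0.986203
N(−d₁) = 0.727766,  N(−d₂) = 0.784019
V = K·e^{−rT}·N(−d₂) − S·N(−d₁) = 47.961726 − 39.284789 = 8.676937 (the observed quote) — the price is monotone increasing in volatility, hence this σ is the only solution

sigma = 0.2520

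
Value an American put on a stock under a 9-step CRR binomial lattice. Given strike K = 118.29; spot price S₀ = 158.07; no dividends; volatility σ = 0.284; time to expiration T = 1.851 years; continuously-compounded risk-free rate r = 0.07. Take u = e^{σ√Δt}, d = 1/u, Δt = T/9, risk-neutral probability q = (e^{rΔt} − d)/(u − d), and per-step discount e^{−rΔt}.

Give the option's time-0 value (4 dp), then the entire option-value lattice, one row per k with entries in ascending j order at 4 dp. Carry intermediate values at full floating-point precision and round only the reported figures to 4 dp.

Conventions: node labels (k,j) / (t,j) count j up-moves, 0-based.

params: Δt=0.20567 u=1.13746 d=0.87915 q=0.52398 e^(-rΔt)=0.98571
t_9 payoffs: 68.6955 54.1242 35.2717 10.8802 0.0000 0.0000 0.0000 0.0000 0.0000 0.0000
k=8: node(8,0) S=56.4116 payoff=61.8784 vs cont=60.1876 → 61.8784 [stop]  node(8,1) S=72.9859 payoff=45.3041 vs cont=43.6134 → 45.3041 [stop]  node(8,2) S=94.4298 payoff=23.8602 vs cont=22.1694 → 23.8602 [stop]  node(8,3) S=122.1741 payoff=0.0000 vs cont=5.1051 → 5.1051 [wait]  node(8,4) S=158.0700 payoff=0.0000 vs cont=0.0000 → 0.0000 [wait]  node(8,5) S=204.5124 payoff=0.0000 vs cont=0.0000 → 0.0000 [wait]  node(8,6) S=264.6001 payoff=0.0000 vs cont=0.0000 → 0.0000 [wait]  node(8,7) S=342.3420 payoff=0.0000 vs cont=0.0000 → 0.0000 [wait]  node(8,8) S=442.9253 payoff=0.0000 vs cont=0.0000 → 0.0000 [wait]
k=7: node(7,0) S=64.1658 payoff=54.1242 vs cont=52.4334 → 54.1242 [stop]  node(7,1) S=83.0183 payoff=35.2717 vs cont=33.5809 → 35.2717 [stop]  node(7,2) S=107.4098 payoff=10.8802 vs cont=13.8323 → 13.8323 [wait]  node(7,3) S=138.9678 payoff=0.0000 vs cont=2.3954 → 2.3954 [wait]  node(7,4) S=179.7979 payoff=0.0000 vs cont=0.0000 → 0.0000 [wait]  node(7,5) S=232.6242 payoff=0.0000 vs cont=0.0000 → 0.0000 [wait]  node(7,6) S=300.9713 payoff=0.0000 vs cont=0.0000 → 0.0000 [wait]  node(7,7) S=389.3994 payoff=0.0000 vs cont=0.0000 → 0.0000 [wait]
k=6: node(6,0) S=72.9859 payoff=45.3041 vs cont=43.6134 → 45.3041 [stop]  node(6,1) S=94.4298 payoff=23.8602 vs cont=23.6942 → 23.8602 [stop]  node(6,2) S=122.1741 payoff=0.0000 vs cont=7.7275 → 7.7275 [wait]  node(6,3) S=158.0700 payoff=0.0000 vs cont=1.1239 → 1.1239 [wait]  node(6,4) S=204.5124 payoff=0.0000 vs cont=0.0000 → 0.0000 [wait]  node(6,5) S=264.6001 payoff=0.0000 vs cont=0.0000 → 0.0000 [wait]  node(6,6) S=342.3420 payoff=0.0000 vs cont=0.0000 → 0.0000 [wait]
k=5: node(5,0) S=83.0183 payoff=35.2717 vs cont=33.5809 → 35.2717 [stop]  node(5,1) S=107.4098 payoff=10.8802 vs cont=15.1867 → 15.1867 [wait]  node(5,2) S=138.9678 payoff=0.0000 vs cont=4.2063 → 4.2063 [wait]  node(5,3) S=179.7979 payoff=0.0000 vs cont=0.5274 → 0.5274 [wait]  node(5,4) S=232.6242 payoff=0.0000 vs cont=0.0000 → 0.0000 [wait]  node(5,5) S=300.9713 payoff=0.0000 vs cont=0.0000 → 0.0000 [wait]
k=4: node(4,0) S=94.4298 payoff=23.8602 vs cont=24.3937 → 24.3937 [wait]  node(4,1) S=122.1741 payoff=0.0000 vs cont=9.2983 → 9.2983 [wait]  node(4,2) S=158.0700 payoff=0.0000 vs cont=2.2460 → 2.2460 [wait]  node(4,3) S=204.5124 payoff=0.0000 vs cont=0.2474 → 0.2474 [wait]  node(4,4) S=264.6001 payoff=0.0000 vs cont=0.0000 → 0.0000 [wait]
k=3: node(3,0) S=107.4098 payoff=10.8802 vs cont=16.2484 → 16.2484 [wait]  node(3,1) S=138.9678 payoff=0.0000 vs cont=5.5229 → 5.5229 [wait]  node(3,2) S=179.7979 payoff=0.0000 vs cont=1.1817 → 1.1817 [wait]  node(3,3) S=232.6242 payoff=0.0000 vs cont=0.1161 → 0.1161 [wait]
k=2: node(2,0) S=122.1741 payoff=0.0000 vs cont=10.4765 → 10.4765 [wait]  node(2,1) S=158.0700 payoff=0.0000 vs cont=3.2018 → 3.2018 [wait]  node(2,2) S=204.5124 payoff=0.0000 vs cont=0.6144 → 0.6144 [wait]
k=1: node(1,0) S=138.9678 payoff=0.0000 vs cont=6.5694 → 6.5694 [wait]  node(1,1) S=179.7979 payoff=0.0000 vs cont=1.8196 → 1.8196 [wait]
k=0: node(0,0) S=158.0700 payoff=0.0000 vs cont=4.0223 → 4.0223 [wait]

price = 4.0223
tree:
4.0223
6.5694 1.8196
10.4765 3.2018 0.6144
16.2484 5.5229 1.1817 0.1161
24.3937 9.2983 2.2460 0.2474 0.0000
35.2717 15.1867 4.2063 0.5274 0.0000 0.0000
45.3041 23.8602 7.7275 1.1239 0.0000 0.0000 0.0000
54.1242 35.2717 13.8323 2.3954 0.0000 0.0000 0.0000 0.0000
61.8784 45.3041 23.8602 5.1051 0.0000 0.0000 0.0000 0.0000 0.0000
68.6955 54.1242 35.2717 10.8802 0.0000 0.0000 0.0000 0.0000 0.0000 0.0000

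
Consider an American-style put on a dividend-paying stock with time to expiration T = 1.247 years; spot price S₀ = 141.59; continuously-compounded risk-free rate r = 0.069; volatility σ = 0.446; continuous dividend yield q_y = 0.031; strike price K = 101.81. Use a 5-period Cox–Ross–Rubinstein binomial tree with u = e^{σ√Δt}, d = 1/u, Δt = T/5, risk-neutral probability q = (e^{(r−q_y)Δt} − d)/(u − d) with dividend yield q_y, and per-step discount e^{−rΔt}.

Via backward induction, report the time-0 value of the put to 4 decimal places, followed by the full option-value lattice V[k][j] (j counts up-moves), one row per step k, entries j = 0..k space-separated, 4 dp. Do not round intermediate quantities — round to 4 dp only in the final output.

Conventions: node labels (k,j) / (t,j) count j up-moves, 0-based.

params: Δt=0.24940 u=1.24949 d=0.80033 q=0.46575 e^(-rΔt)=0.98294
t_5 payoffs: 55.3183 29.2264 0.0000 0.0000 0.0000 0.0000
k=4: node(4,0) S=58.0908 payoff=43.7192 vs cont=42.4296 → 43.7192 [stop]  node(4,1) S=90.6922 payoff=11.1178 vs cont=15.3479 → 15.3479 [wait]  node(4,2) S=141.5900 payoff=0.0000 vs cont=0.0000 → 0.0000 [wait]  node(4,3) S=221.0525 payoff=0.0000 vs cont=0.0000 → 0.0000 [wait]  node(4,4) S=345.1105 payoff=0.0000 vs cont=0.0000 → 0.0000 [wait]
k=3: node(3,0) S=72.5836 payoff=29.2264 vs cont=29.9849 → 29.9849 [wait]  node(3,1) S=113.3186 payoff=0.0000 vs cont=8.0598 → 8.0598 [wait]  node(3,2) S=176.9147 payoff=0.0000 vs cont=0.0000 → 0.0000 [wait]  node(3,3) S=276.2019 payoff=0.0000 vs cont=0.0000 → 0.0000 [wait]
k=2: node(2,0) S=90.6922 payoff=11.1178 vs cont=19.4360 → 19.4360 [wait]  node(2,1) S=141.5900 payoff=0.0000 vs cont=4.2325 → 4.2325 [wait]  node(2,2) S=221.0525 payoff=0.0000 vs cont=0.0000 → 0.0000 [wait]
k=1: node(1,0) S=113.3186 payoff=0.0000 vs cont=12.1442 → 12.1442 [wait]  node(1,1) S=176.9147 payoff=0.0000 vs cont=2.2227 → 2.2227 [wait]
k=0: node(0,0) S=141.5900 payoff=0.0000 vs cont=7.3949 → 7.3949 [wait]

price = 7.3949
tree:
7.3949
12.1442 2.2227
19.4360 4.2325 0.0000
29.9849 8.0598 0.0000 0.0000
43.7192 15.3479 0.0000 0.0000 0.0000
55.3183 29.2264 0.0000 0.0000 0.0000 0.0000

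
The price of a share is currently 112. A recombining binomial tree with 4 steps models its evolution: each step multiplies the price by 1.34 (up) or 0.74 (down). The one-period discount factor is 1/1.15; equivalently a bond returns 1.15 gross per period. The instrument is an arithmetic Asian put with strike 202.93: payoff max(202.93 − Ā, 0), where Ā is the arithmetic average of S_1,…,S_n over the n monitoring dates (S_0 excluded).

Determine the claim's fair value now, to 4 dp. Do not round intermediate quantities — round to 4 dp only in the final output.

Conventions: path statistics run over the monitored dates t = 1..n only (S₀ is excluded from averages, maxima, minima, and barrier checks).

Set p* = 0.6833 (from d < R < u); the path-dependent value is the discounted p*-expectation over all price paths.
Enumerate all 2^4 = 16 price paths (U = up ×1.34, D = down ×0.74); each path with k up-moves has probability p*^k·(1−p*)^(4−k).
DDDD: Ā=55.7953, payoff=147.1347, prob=0.010056
UDDD: Ā=101.0348, payoff=101.8952, prob=0.021699
DUDD: Ā=84.2348, payoff=118.6952, prob=0.021699
UUDD: Ā=152.5332, payoff=50.3968, prob=0.046824
DDUD: Ā=71.8028, payoff=131.1272, prob=0.021699
UDUD: Ā=130.0212, payoff=72.9088, prob=0.046824
DUUD: Ā=113.2212, payoff=89.7088, prob=0.046824
UUUD: Ā=205.0222, payoff=0.0000, prob=0.101042
DDDU: Ā=62.6031, payoff=140.3269, prob=0.021699
UDDU: Ā=113.3623, payoff=89.5677, prob=0.046824
DUDU: Ā=96.5623, payoff=106.3677, prob=0.046824
UUDU: Ā=174.8561, payoff=28.0739, prob=0.101042
DDUU: Ā=84.1303, payoff=118.7997, prob=0.046824
UDUU: Ā=152.3441, payoff=50.5859, prob=0.101042
DUUU: Ā=135.5441, payoff=67.3859, prob=0.101042
UUUU: Ā=245.4447, payoff=0.0000, prob=0.218037
Price = Σ prob·payoff / R^4 = 51.624513 / 1.749006 = 29.5165

price = 29.5165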